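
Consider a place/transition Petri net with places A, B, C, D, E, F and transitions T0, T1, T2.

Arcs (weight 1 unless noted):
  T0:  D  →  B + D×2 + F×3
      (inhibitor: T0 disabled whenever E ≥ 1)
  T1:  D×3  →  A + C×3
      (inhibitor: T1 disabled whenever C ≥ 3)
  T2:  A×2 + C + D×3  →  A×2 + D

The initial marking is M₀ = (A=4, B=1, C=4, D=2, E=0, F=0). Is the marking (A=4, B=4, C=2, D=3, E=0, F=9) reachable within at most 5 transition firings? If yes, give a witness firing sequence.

NO — not reachable within 5 firings

depth 0: 1 marking
depth 1: 2 markings reached so far
depth 2: 4 markings reached so far
depth 3: 6 markings reached so far
depth 4: 8 markings reached so far
depth 5: 11 markings reached so far
target is not among the 11 markings reachable within 5 steps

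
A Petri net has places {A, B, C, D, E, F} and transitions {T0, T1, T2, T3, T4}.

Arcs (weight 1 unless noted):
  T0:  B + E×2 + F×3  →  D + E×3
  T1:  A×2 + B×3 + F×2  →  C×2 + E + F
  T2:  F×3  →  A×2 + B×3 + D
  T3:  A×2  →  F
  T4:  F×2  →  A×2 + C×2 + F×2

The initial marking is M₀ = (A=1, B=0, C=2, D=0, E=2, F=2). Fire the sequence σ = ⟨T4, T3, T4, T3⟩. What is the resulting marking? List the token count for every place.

step 1: fire T4:  (A=1, B=0, C=2, D=0, E=2, F=2) → (A=3, B=0, C=4, D=0, E=2, F=2)
step 2: fire T3:  (A=3, B=0, C=4, D=0, E=2, F=2) → (A=1, B=0, C=4, D=0, E=2, F=3)
step 3: fire T4:  (A=1, B=0, C=4, D=0, E=2, F=3) → (A=3, B=0, C=6, D=0, E=2, F=3)
step 4: fire T3:  (A=3, B=0, C=6, D=0, E=2, F=3) → (A=1, B=0, C=6, D=0, E=2, F=4)

(A=1, B=0, C=6, D=0, E=2, F=4)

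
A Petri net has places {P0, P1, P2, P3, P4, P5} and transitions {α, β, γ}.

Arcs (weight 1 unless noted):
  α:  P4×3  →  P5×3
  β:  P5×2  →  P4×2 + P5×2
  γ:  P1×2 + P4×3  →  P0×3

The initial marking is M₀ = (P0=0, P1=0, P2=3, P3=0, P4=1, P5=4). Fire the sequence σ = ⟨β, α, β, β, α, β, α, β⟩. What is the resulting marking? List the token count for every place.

step 1: fire β:  (P0=0, P1=0, P2=3, P3=0, P4=1, P5=4) → (P0=0, P1=0, P2=3, P3=0, P4=3, P5=4)
step 2: fire α:  (P0=0, P1=0, P2=3, P3=0, P4=3, P5=4) → (P0=0, P1=0, P2=3, P3=0, P4=0, P5=7)
step 3: fire β:  (P0=0, P1=0, P2=3, P3=0, P4=0, P5=7) → (P0=0, P1=0, P2=3, P3=0, P4=2, P5=7)
step 4: fire β:  (P0=0, P1=0, P2=3, P3=0, P4=2, P5=7) → (P0=0, P1=0, P2=3, P3=0, P4=4, P5=7)
step 5: fire α:  (P0=0, P1=0, P2=3, P3=0, P4=4, P5=7) → (P0=0, P1=0, P2=3, P3=0, P4=1, P5=10)
step 6: fire β:  (P0=0, P1=0, P2=3, P3=0, P4=1, P5=10) → (P0=0, P1=0, P2=3, P3=0, P4=3, P5=10)
step 7: fire α:  (P0=0, P1=0, P2=3, P3=0, P4=3, P5=10) → (P0=0, P1=0, P2=3, P3=0, P4=0, P5=13)
step 8: fire β:  (P0=0, P1=0, P2=3, P3=0, P4=0, P5=13) → (P0=0, P1=0, P2=3, P3=0, P4=2, P5=13)

(P0=0, P1=0, P2=3, P3=0, P4=2, P5=13)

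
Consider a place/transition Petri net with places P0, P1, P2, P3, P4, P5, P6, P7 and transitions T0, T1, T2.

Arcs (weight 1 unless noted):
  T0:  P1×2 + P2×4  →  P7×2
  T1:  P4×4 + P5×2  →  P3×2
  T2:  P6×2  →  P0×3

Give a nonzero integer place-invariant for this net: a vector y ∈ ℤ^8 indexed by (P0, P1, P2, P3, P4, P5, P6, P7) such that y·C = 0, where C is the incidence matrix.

Incidence matrix C (rows=places, cols=transitions):
       T0   T1   T2
   P0   0    0    3
   P1  -2    0    0
   P2  -4    0    0
   P3   0    2    0
   P4   0   -4    0
   P5   0   -2    0
   P6   0    0   -2
   P7   2    0    0

Candidate y = [0, 2, -1, 0, 0, 0, 0, 0]; check y·C column-wise:
  col T0: 2·-2 + -1·-4 + 0·2 = 0
  col T1: 2·0 + -1·0 + 0·2 + 0·-4 + 0·-2 = 0
  col T2: 0·3 + 2·0 + -1·0 + 0·-2 = 0

y = (P0:0, P1:2, P2:-1, P3:0, P4:0, P5:0, P6:0, P7:0)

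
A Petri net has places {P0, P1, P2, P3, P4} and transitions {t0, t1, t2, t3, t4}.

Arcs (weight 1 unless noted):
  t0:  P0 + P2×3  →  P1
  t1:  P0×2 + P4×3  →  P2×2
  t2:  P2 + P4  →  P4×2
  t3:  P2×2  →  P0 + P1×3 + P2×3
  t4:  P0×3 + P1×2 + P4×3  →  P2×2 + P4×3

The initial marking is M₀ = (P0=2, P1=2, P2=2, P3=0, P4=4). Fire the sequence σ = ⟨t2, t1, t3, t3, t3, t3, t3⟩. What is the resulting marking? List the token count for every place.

(P0=5, P1=17, P2=8, P3=0, P4=2)

step 1: fire t2:  (P0=2, P1=2, P2=2, P3=0, P4=4) → (P0=2, P1=2, P2=1, P3=0, P4=5)
step 2: fire t1:  (P0=2, P1=2, P2=1, P3=0, P4=5) → (P0=0, P1=2, P2=3, P3=0, P4=2)
step 3: fire t3:  (P0=0, P1=2, P2=3, P3=0, P4=2) → (P0=1, P1=5, P2=4, P3=0, P4=2)
step 4: fire t3:  (P0=1, P1=5, P2=4, P3=0, P4=2) → (P0=2, P1=8, P2=5, P3=0, P4=2)
step 5: fire t3:  (P0=2, P1=8, P2=5, P3=0, P4=2) → (P0=3, P1=11, P2=6, P3=0, P4=2)
step 6: fire t3:  (P0=3, P1=11, P2=6, P3=0, P4=2) → (P0=4, P1=14, P2=7, P3=0, P4=2)
step 7: fire t3:  (P0=4, P1=14, P2=7, P3=0, P4=2) → (P0=5, P1=17, P2=8, P3=0, P4=2)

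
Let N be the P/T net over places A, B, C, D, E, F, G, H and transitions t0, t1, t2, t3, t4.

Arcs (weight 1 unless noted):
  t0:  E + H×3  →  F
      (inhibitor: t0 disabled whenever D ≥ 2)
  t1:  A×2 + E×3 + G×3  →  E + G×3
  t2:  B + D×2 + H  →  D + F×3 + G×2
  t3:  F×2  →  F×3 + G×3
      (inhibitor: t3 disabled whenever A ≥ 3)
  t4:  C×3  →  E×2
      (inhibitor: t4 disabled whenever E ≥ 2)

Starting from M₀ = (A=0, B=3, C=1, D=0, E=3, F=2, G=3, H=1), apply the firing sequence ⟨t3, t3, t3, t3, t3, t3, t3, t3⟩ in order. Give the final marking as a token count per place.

step 1: fire t3:  (A=0, B=3, C=1, D=0, E=3, F=2, G=3, H=1) → (A=0, B=3, C=1, D=0, E=3, F=3, G=6, H=1)
step 2: fire t3:  (A=0, B=3, C=1, D=0, E=3, F=3, G=6, H=1) → (A=0, B=3, C=1, D=0, E=3, F=4, G=9, H=1)
step 3: fire t3:  (A=0, B=3, C=1, D=0, E=3, F=4, G=9, H=1) → (A=0, B=3, C=1, D=0, E=3, F=5, G=12, H=1)
step 4: fire t3:  (A=0, B=3, C=1, D=0, E=3, F=5, G=12, H=1) → (A=0, B=3, C=1, D=0, E=3, F=6, G=15, H=1)
step 5: fire t3:  (A=0, B=3, C=1, D=0, E=3, F=6, G=15, H=1) → (A=0, B=3, C=1, D=0, E=3, F=7, G=18, H=1)
step 6: fire t3:  (A=0, B=3, C=1, D=0, E=3, F=7, G=18, H=1) → (A=0, B=3, C=1, D=0, E=3, F=8, G=21, H=1)
step 7: fire t3:  (A=0, B=3, C=1, D=0, E=3, F=8, G=21, H=1) → (A=0, B=3, C=1, D=0, E=3, F=9, G=24, H=1)
step 8: fire t3:  (A=0, B=3, C=1, D=0, E=3, F=9, G=24, H=1) → (A=0, B=3, C=1, D=0, E=3, F=10, G=27, H=1)

(A=0, B=3, C=1, D=0, E=3, F=10, G=27, H=1)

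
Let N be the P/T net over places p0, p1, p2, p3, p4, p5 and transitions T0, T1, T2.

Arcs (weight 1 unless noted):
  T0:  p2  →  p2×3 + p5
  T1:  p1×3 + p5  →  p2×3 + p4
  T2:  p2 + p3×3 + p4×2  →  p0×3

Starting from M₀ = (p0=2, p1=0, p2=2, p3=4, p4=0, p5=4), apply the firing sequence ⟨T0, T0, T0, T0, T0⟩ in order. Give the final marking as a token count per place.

(p0=2, p1=0, p2=12, p3=4, p4=0, p5=9)

step 1: fire T0:  (p0=2, p1=0, p2=2, p3=4, p4=0, p5=4) → (p0=2, p1=0, p2=4, p3=4, p4=0, p5=5)
step 2: fire T0:  (p0=2, p1=0, p2=4, p3=4, p4=0, p5=5) → (p0=2, p1=0, p2=6, p3=4, p4=0, p5=6)
step 3: fire T0:  (p0=2, p1=0, p2=6, p3=4, p4=0, p5=6) → (p0=2, p1=0, p2=8, p3=4, p4=0, p5=7)
step 4: fire T0:  (p0=2, p1=0, p2=8, p3=4, p4=0, p5=7) → (p0=2, p1=0, p2=10, p3=4, p4=0, p5=8)
step 5: fire T0:  (p0=2, p1=0, p2=10, p3=4, p4=0, p5=8) → (p0=2, p1=0, p2=12, p3=4, p4=0, p5=9)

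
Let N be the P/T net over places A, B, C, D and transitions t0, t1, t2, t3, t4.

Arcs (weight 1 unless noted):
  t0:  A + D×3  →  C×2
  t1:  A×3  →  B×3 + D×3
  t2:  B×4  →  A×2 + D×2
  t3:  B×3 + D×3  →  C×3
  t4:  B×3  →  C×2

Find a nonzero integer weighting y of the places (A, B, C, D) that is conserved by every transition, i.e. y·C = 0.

Incidence matrix C (rows=places, cols=transitions):
       t0   t1   t2   t3   t4
    A  -1   -3    2    0    0
    B   0    3   -4   -3   -3
    C   2    0    0    3    2
    D  -3    3    2   -3    0

Candidate y = [3, 2, 3, 1]; check y·C column-wise:
  col t0: 3·-1 + 2·0 + 3·2 + 1·-3 = 0
  col t1: 3·-3 + 2·3 + 3·0 + 1·3 = 0
  col t2: 3·2 + 2·-4 + 3·0 + 1·2 = 0
  col t3: 3·0 + 2·-3 + 3·3 + 1·-3 = 0
  col t4: 3·0 + 2·-3 + 3·2 + 1·0 = 0

y = (A:3, B:2, C:3, D:1)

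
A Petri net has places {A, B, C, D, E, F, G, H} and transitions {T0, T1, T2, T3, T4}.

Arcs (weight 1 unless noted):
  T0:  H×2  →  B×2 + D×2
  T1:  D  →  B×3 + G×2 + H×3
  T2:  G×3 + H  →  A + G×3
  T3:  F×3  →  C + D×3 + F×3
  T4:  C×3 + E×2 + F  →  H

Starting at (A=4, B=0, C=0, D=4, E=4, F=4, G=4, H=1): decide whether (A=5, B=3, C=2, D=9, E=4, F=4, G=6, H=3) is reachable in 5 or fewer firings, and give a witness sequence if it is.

step 1: fire T1:  (A=4, B=0, C=0, D=4, E=4, F=4, G=4, H=1) → (A=4, B=3, C=0, D=3, E=4, F=4, G=6, H=4)
step 2: fire T2:  (A=4, B=3, C=0, D=3, E=4, F=4, G=6, H=4) → (A=5, B=3, C=0, D=3, E=4, F=4, G=6, H=3)
step 3: fire T3:  (A=5, B=3, C=0, D=3, E=4, F=4, G=6, H=3) → (A=5, B=3, C=1, D=6, E=4, F=4, G=6, H=3)
step 4: fire T3:  (A=5, B=3, C=1, D=6, E=4, F=4, G=6, H=3) → (A=5, B=3, C=2, D=9, E=4, F=4, G=6, H=3)

YES — reachable via ⟨T1, T2, T3, T3⟩ (4 firings)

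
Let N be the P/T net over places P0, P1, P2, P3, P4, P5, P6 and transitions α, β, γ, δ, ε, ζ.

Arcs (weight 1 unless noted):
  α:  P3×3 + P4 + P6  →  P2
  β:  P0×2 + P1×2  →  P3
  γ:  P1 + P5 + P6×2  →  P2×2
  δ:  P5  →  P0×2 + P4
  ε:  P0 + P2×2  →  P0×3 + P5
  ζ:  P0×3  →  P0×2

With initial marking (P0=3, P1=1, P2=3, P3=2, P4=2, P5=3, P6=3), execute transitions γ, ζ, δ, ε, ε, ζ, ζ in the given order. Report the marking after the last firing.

step 1: fire γ:  (P0=3, P1=1, P2=3, P3=2, P4=2, P5=3, P6=3) → (P0=3, P1=0, P2=5, P3=2, P4=2, P5=2, P6=1)
step 2: fire ζ:  (P0=3, P1=0, P2=5, P3=2, P4=2, P5=2, P6=1) → (P0=2, P1=0, P2=5, P3=2, P4=2, P5=2, P6=1)
step 3: fire δ:  (P0=2, P1=0, P2=5, P3=2, P4=2, P5=2, P6=1) → (P0=4, P1=0, P2=5, P3=2, P4=3, P5=1, P6=1)
step 4: fire ε:  (P0=4, P1=0, P2=5, P3=2, P4=3, P5=1, P6=1) → (P0=6, P1=0, P2=3, P3=2, P4=3, P5=2, P6=1)
step 5: fire ε:  (P0=6, P1=0, P2=3, P3=2, P4=3, P5=2, P6=1) → (P0=8, P1=0, P2=1, P3=2, P4=3, P5=3, P6=1)
step 6: fire ζ:  (P0=8, P1=0, P2=1, P3=2, P4=3, P5=3, P6=1) → (P0=7, P1=0, P2=1, P3=2, P4=3, P5=3, P6=1)
step 7: fire ζ:  (P0=7, P1=0, P2=1, P3=2, P4=3, P5=3, P6=1) → (P0=6, P1=0, P2=1, P3=2, P4=3, P5=3, P6=1)

(P0=6, P1=0, P2=1, P3=2, P4=3, P5=3, P6=1)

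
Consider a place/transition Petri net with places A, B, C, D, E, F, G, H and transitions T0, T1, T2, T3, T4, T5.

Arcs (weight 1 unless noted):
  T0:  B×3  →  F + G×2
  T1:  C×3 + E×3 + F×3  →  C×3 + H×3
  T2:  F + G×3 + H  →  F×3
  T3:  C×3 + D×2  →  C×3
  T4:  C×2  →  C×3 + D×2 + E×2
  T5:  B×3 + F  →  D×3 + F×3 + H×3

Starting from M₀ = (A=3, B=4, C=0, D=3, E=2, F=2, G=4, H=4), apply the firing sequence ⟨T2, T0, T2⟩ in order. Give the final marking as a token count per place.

step 1: fire T2:  (A=3, B=4, C=0, D=3, E=2, F=2, G=4, H=4) → (A=3, B=4, C=0, D=3, E=2, F=4, G=1, H=3)
step 2: fire T0:  (A=3, B=4, C=0, D=3, E=2, F=4, G=1, H=3) → (A=3, B=1, C=0, D=3, E=2, F=5, G=3, H=3)
step 3: fire T2:  (A=3, B=1, C=0, D=3, E=2, F=5, G=3, H=3) → (A=3, B=1, C=0, D=3, E=2, F=7, G=0, H=2)

(A=3, B=1, C=0, D=3, E=2, F=7, G=0, H=2)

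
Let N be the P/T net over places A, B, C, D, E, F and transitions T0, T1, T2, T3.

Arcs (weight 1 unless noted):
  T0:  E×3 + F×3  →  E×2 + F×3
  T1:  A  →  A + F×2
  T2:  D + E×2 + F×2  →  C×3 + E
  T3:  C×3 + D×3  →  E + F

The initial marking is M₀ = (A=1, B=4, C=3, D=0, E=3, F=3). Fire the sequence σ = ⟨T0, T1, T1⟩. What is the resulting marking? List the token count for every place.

step 1: fire T0:  (A=1, B=4, C=3, D=0, E=3, F=3) → (A=1, B=4, C=3, D=0, E=2, F=3)
step 2: fire T1:  (A=1, B=4, C=3, D=0, E=2, F=3) → (A=1, B=4, C=3, D=0, E=2, F=5)
step 3: fire T1:  (A=1, B=4, C=3, D=0, E=2, F=5) → (A=1, B=4, C=3, D=0, E=2, F=7)

(A=1, B=4, C=3, D=0, E=2, F=7)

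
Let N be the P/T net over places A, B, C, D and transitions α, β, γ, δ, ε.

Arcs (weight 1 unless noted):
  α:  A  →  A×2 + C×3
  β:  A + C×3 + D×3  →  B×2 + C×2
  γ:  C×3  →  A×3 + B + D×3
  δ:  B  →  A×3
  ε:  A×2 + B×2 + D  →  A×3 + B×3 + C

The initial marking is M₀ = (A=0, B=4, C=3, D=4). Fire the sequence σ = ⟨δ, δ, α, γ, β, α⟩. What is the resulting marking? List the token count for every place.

step 1: fire δ:  (A=0, B=4, C=3, D=4) → (A=3, B=3, C=3, D=4)
step 2: fire δ:  (A=3, B=3, C=3, D=4) → (A=6, B=2, C=3, D=4)
step 3: fire α:  (A=6, B=2, C=3, D=4) → (A=7, B=2, C=6, D=4)
step 4: fire γ:  (A=7, B=2, C=6, D=4) → (A=10, B=3, C=3, D=7)
step 5: fire β:  (A=10, B=3, C=3, D=7) → (A=9, B=5, C=2, D=4)
step 6: fire α:  (A=9, B=5, C=2, D=4) → (A=10, B=5, C=5, D=4)

(A=10, B=5, C=5, D=4)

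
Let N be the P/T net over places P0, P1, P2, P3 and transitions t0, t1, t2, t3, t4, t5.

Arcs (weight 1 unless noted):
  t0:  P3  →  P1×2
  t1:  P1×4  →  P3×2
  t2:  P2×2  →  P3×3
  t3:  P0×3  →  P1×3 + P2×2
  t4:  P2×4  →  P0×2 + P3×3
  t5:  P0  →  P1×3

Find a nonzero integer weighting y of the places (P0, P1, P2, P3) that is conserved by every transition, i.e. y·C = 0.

y = (P0:3, P1:1, P2:3, P3:2)

Incidence matrix C (rows=places, cols=transitions):
       t0   t1   t2   t3   t4   t5
   P0   0    0    0   -3    2   -1
   P1   2   -4    0    3    0    3
   P2   0    0   -2    2   -4    0
   P3  -1    2    3    0    3    0

Candidate y = [3, 1, 3, 2]; check y·C column-wise:
  col t0: 3·0 + 1·2 + 3·0 + 2·-1 = 0
  col t1: 3·0 + 1·-4 + 3·0 + 2·2 = 0
  col t2: 3·0 + 1·0 + 3·-2 + 2·3 = 0
  col t3: 3·-3 + 1·3 + 3·2 + 2·0 = 0
  col t4: 3·2 + 1·0 + 3·-4 + 2·3 = 0
  col t5: 3·-1 + 1·3 + 3·0 + 2·0 = 0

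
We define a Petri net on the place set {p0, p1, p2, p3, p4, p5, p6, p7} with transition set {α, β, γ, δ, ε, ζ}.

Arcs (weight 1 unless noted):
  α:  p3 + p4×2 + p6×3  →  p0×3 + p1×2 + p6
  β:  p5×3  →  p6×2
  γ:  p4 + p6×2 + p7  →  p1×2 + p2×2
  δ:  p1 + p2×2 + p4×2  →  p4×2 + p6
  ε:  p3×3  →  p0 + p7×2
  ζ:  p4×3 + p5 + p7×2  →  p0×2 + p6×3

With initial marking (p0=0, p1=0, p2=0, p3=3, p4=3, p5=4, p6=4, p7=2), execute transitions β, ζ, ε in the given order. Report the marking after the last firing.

step 1: fire β:  (p0=0, p1=0, p2=0, p3=3, p4=3, p5=4, p6=4, p7=2) → (p0=0, p1=0, p2=0, p3=3, p4=3, p5=1, p6=6, p7=2)
step 2: fire ζ:  (p0=0, p1=0, p2=0, p3=3, p4=3, p5=1, p6=6, p7=2) → (p0=2, p1=0, p2=0, p3=3, p4=0, p5=0, p6=9, p7=0)
step 3: fire ε:  (p0=2, p1=0, p2=0, p3=3, p4=0, p5=0, p6=9, p7=0) → (p0=3, p1=0, p2=0, p3=0, p4=0, p5=0, p6=9, p7=2)

(p0=3, p1=0, p2=0, p3=0, p4=0, p5=0, p6=9, p7=2)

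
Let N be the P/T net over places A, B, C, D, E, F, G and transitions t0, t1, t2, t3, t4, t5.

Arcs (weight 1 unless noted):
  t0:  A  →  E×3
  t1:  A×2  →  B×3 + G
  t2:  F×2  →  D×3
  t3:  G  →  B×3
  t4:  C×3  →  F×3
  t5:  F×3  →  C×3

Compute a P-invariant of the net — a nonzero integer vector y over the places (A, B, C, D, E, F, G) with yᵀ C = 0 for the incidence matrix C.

Incidence matrix C (rows=places, cols=transitions):
       t0   t1   t2   t3   t4   t5
    A  -1   -2    0    0    0    0
    B   0    3    0    3    0    0
    C   0    0    0    0   -3    3
    D   0    0    3    0    0    0
    E   3    0    0    0    0    0
    F   0    0   -2    0    3   -3
    G   0    1    0   -1    0    0

Candidate y = [0, 0, 3, 2, 0, 3, 0]; check y·C column-wise:
  col t0: 0·-1 + 3·0 + 2·0 + 0·3 + 3·0 = 0
  col t1: 0·-2 + 0·3 + 3·0 + 2·0 + 3·0 + 0·1 = 0
  col t2: 3·0 + 2·3 + 3·-2 = 0
  col t3: 0·3 + 3·0 + 2·0 + 3·0 + 0·-1 = 0
  col t4: 3·-3 + 2·0 + 3·3 = 0
  col t5: 3·3 + 2·0 + 3·-3 = 0

y = (A:0, B:0, C:3, D:2, E:0, F:3, G:0)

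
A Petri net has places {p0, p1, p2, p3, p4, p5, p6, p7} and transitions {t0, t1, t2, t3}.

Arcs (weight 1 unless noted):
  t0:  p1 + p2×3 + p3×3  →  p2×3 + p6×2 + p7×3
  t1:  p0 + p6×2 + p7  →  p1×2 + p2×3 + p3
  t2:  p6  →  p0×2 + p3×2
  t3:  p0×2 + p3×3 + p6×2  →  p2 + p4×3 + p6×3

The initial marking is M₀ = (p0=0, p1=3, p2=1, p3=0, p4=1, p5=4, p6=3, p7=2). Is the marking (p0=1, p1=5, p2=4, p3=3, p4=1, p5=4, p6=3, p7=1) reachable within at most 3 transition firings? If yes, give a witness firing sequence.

NO — not reachable within 3 firings

depth 0: 1 marking
depth 1: 2 markings reached so far
depth 2: 4 markings reached so far
depth 3: 6 markings reached so far
target is not among the 6 markings reachable within 3 steps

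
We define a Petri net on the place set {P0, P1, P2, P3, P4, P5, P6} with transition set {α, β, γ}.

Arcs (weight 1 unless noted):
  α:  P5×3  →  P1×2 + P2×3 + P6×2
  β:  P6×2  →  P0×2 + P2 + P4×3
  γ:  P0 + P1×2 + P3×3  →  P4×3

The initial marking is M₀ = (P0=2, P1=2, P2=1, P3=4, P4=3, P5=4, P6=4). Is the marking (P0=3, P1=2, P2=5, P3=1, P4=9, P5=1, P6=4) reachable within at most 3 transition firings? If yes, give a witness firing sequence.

YES — reachable via ⟨α, β, γ⟩ (3 firings)

step 1: fire α:  (P0=2, P1=2, P2=1, P3=4, P4=3, P5=4, P6=4) → (P0=2, P1=4, P2=4, P3=4, P4=3, P5=1, P6=6)
step 2: fire β:  (P0=2, P1=4, P2=4, P3=4, P4=3, P5=1, P6=6) → (P0=4, P1=4, P2=5, P3=4, P4=6, P5=1, P6=4)
step 3: fire γ:  (P0=4, P1=4, P2=5, P3=4, P4=6, P5=1, P6=4) → (P0=3, P1=2, P2=5, P3=1, P4=9, P5=1, P6=4)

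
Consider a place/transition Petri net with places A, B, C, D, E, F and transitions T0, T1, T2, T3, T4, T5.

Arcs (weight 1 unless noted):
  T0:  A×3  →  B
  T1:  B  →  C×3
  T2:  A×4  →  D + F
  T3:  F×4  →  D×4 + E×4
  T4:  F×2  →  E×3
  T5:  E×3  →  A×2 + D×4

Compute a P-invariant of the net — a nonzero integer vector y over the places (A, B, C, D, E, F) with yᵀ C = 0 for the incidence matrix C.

y = (A:1, B:3, C:1, D:1, E:2, F:3)

Incidence matrix C (rows=places, cols=transitions):
       T0   T1   T2   T3   T4   T5
    A  -3    0   -4    0    0    2
    B   1   -1    0    0    0    0
    C   0    3    0    0    0    0
    D   0    0    1    4    0    4
    E   0    0    0    4    3   -3
    F   0    0    1   -4   -2    0

Candidate y = [1, 3, 1, 1, 2, 3]; check y·C column-wise:
  col T0: 1·-3 + 3·1 + 1·0 + 1·0 + 2·0 + 3·0 = 0
  col T1: 1·0 + 3·-1 + 1·3 + 1·0 + 2·0 + 3·0 = 0
  col T2: 1·-4 + 3·0 + 1·0 + 1·1 + 2·0 + 3·1 = 0
  col T3: 1·0 + 3·0 + 1·0 + 1·4 + 2·4 + 3·-4 = 0
  col T4: 1·0 + 3·0 + 1·0 + 1·0 + 2·3 + 3·-2 = 0
  col T5: 1·2 + 3·0 + 1·0 + 1·4 + 2·-3 + 3·0 = 0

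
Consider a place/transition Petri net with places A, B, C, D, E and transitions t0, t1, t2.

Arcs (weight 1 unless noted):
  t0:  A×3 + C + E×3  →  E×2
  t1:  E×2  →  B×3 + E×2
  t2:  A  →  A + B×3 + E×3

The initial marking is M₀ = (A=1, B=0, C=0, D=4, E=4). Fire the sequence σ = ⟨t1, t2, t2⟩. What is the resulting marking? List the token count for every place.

step 1: fire t1:  (A=1, B=0, C=0, D=4, E=4) → (A=1, B=3, C=0, D=4, E=4)
step 2: fire t2:  (A=1, B=3, C=0, D=4, E=4) → (A=1, B=6, C=0, D=4, E=7)
step 3: fire t2:  (A=1, B=6, C=0, D=4, E=7) → (A=1, B=9, C=0, D=4, E=10)

(A=1, B=9, C=0, D=4, E=10)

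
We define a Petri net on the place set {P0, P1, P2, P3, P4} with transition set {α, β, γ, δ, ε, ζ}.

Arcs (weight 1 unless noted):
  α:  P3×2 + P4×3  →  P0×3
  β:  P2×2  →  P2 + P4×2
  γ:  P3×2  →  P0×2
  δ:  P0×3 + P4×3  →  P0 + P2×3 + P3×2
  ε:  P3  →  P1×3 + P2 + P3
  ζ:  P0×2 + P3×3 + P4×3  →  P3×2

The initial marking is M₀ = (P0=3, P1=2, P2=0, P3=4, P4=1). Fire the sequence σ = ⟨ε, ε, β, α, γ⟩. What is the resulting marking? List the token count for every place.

step 1: fire ε:  (P0=3, P1=2, P2=0, P3=4, P4=1) → (P0=3, P1=5, P2=1, P3=4, P4=1)
step 2: fire ε:  (P0=3, P1=5, P2=1, P3=4, P4=1) → (P0=3, P1=8, P2=2, P3=4, P4=1)
step 3: fire β:  (P0=3, P1=8, P2=2, P3=4, P4=1) → (P0=3, P1=8, P2=1, P3=4, P4=3)
step 4: fire α:  (P0=3, P1=8, P2=1, P3=4, P4=3) → (P0=6, P1=8, P2=1, P3=2, P4=0)
step 5: fire γ:  (P0=6, P1=8, P2=1, P3=2, P4=0) → (P0=8, P1=8, P2=1, P3=0, P4=0)

(P0=8, P1=8, P2=1, P3=0, P4=0)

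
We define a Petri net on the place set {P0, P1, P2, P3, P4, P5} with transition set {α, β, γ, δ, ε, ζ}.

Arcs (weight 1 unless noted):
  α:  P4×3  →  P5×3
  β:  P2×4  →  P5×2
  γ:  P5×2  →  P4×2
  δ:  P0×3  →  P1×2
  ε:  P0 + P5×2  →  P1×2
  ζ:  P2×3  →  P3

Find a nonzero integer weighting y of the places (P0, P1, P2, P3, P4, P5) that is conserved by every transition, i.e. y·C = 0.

Incidence matrix C (rows=places, cols=transitions):
        α    β    γ    δ    ε    ζ
   P0   0    0    0   -3   -1    0
   P1   0    0    0    2    2    0
   P2   0   -4    0    0    0   -3
   P3   0    0    0    0    0    1
   P4  -3    0    2    0    0    0
   P5   3    2   -2    0   -2    0

Candidate y = [2, 3, 1, 3, 2, 2]; check y·C column-wise:
  col α: 2·0 + 3·0 + 1·0 + 3·0 + 2·-3 + 2·3 = 0
  col β: 2·0 + 3·0 + 1·-4 + 3·0 + 2·0 + 2·2 = 0
  col γ: 2·0 + 3·0 + 1·0 + 3·0 + 2·2 + 2·-2 = 0
  col δ: 2·-3 + 3·2 + 1·0 + 3·0 + 2·0 + 2·0 = 0
  col ε: 2·-1 + 3·2 + 1·0 + 3·0 + 2·0 + 2·-2 = 0
  col ζ: 2·0 + 3·0 + 1·-3 + 3·1 + 2·0 + 2·0 = 0

y = (P0:2, P1:3, P2:1, P3:3, P4:2, P5:2)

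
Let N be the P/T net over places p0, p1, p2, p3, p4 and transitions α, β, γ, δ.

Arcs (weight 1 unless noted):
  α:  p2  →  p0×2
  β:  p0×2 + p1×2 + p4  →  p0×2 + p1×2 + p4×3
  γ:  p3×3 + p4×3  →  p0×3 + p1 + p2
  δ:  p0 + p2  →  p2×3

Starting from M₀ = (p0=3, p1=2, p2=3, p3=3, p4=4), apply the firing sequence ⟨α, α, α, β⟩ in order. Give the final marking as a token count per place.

step 1: fire α:  (p0=3, p1=2, p2=3, p3=3, p4=4) → (p0=5, p1=2, p2=2, p3=3, p4=4)
step 2: fire α:  (p0=5, p1=2, p2=2, p3=3, p4=4) → (p0=7, p1=2, p2=1, p3=3, p4=4)
step 3: fire α:  (p0=7, p1=2, p2=1, p3=3, p4=4) → (p0=9, p1=2, p2=0, p3=3, p4=4)
step 4: fire β:  (p0=9, p1=2, p2=0, p3=3, p4=4) → (p0=9, p1=2, p2=0, p3=3, p4=6)

(p0=9, p1=2, p2=0, p3=3, p4=6)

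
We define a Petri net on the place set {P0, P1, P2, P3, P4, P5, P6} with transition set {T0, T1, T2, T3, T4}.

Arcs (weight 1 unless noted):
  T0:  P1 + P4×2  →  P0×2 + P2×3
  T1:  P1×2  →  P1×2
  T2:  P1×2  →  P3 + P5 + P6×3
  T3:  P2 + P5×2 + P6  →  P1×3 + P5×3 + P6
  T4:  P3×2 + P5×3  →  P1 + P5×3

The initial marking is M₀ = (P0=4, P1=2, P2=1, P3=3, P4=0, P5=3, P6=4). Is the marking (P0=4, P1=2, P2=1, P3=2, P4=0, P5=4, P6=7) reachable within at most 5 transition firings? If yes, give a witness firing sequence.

depth 0: 1 marking
depth 1: 4 markings reached so far
depth 2: 7 markings reached so far
depth 3: 10 markings reached so far
depth 4: 13 markings reached so far
depth 5: 15 markings reached so far
target is not among the 15 markings reachable within 5 steps

NO — not reachable within 5 firings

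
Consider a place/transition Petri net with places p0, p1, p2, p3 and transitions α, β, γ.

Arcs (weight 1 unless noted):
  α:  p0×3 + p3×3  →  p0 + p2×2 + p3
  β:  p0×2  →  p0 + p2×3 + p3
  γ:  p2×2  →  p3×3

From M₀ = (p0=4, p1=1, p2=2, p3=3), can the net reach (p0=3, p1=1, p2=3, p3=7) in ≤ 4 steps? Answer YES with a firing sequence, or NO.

YES — reachable via ⟨β, γ⟩ (2 firings)

step 1: fire β:  (p0=4, p1=1, p2=2, p3=3) → (p0=3, p1=1, p2=5, p3=4)
step 2: fire γ:  (p0=3, p1=1, p2=5, p3=4) → (p0=3, p1=1, p2=3, p3=7)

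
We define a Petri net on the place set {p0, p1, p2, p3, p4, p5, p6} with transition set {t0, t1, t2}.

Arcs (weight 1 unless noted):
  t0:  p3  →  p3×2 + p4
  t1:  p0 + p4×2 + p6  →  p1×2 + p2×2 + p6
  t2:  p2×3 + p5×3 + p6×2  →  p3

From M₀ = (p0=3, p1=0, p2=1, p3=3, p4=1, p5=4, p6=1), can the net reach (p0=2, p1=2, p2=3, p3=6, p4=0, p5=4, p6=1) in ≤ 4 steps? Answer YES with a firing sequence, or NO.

depth 0: 1 marking
depth 1: 2 markings reached so far
depth 2: 4 markings reached so far
depth 3: 6 markings reached so far
depth 4: 8 markings reached so far
target is not among the 8 markings reachable within 4 steps

NO — not reachable within 4 firings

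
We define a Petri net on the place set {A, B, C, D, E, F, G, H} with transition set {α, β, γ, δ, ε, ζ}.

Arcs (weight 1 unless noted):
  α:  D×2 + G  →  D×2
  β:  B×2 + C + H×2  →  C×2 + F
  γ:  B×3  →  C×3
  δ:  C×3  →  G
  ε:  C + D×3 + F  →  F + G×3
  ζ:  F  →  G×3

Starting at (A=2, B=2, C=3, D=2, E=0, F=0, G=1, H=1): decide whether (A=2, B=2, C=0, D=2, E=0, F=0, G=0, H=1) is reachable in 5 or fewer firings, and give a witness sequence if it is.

YES — reachable via ⟨α, δ, α⟩ (3 firings)

step 1: fire α:  (A=2, B=2, C=3, D=2, E=0, F=0, G=1, H=1) → (A=2, B=2, C=3, D=2, E=0, F=0, G=0, H=1)
step 2: fire δ:  (A=2, B=2, C=3, D=2, E=0, F=0, G=0, H=1) → (A=2, B=2, C=0, D=2, E=0, F=0, G=1, H=1)
step 3: fire α:  (A=2, B=2, C=0, D=2, E=0, F=0, G=1, H=1) → (A=2, B=2, C=0, D=2, E=0, F=0, G=0, H=1)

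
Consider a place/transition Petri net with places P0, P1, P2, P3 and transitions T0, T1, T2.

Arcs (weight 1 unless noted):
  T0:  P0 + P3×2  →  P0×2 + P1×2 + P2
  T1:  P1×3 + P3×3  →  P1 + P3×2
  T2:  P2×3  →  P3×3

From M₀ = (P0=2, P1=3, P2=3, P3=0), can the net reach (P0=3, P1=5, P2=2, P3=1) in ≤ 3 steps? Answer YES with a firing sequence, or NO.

depth 0: 1 marking
depth 1: 2 markings reached so far
depth 2: 4 markings reached so far
depth 3: 5 markings reached so far
target is not among the 5 markings reachable within 3 steps

NO — not reachable within 3 firings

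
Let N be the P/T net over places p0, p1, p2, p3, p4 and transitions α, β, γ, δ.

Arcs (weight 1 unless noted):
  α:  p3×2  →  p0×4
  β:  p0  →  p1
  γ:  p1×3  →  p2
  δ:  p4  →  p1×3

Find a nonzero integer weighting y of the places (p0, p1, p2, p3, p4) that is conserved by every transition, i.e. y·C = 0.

Incidence matrix C (rows=places, cols=transitions):
        α    β    γ    δ
   p0   4   -1    0    0
   p1   0    1   -3    3
   p2   0    0    1    0
   p3  -2    0    0    0
   p4   0    0    0   -1

Candidate y = [1, 1, 3, 2, 3]; check y·C column-wise:
  col α: 1·4 + 1·0 + 3·0 + 2·-2 + 3·0 = 0
  col β: 1·-1 + 1·1 + 3·0 + 2·0 + 3·0 = 0
  col γ: 1·0 + 1·-3 + 3·1 + 2·0 + 3·0 = 0
  col δ: 1·0 + 1·3 + 3·0 + 2·0 + 3·-1 = 0

y = (p0:1, p1:1, p2:3, p3:2, p4:3)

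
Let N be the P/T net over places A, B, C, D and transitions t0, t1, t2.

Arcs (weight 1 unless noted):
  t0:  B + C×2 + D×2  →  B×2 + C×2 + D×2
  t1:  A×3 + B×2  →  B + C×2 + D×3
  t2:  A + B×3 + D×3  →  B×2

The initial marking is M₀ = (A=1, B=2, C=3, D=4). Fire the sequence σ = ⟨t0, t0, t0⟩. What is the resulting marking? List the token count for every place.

(A=1, B=5, C=3, D=4)

step 1: fire t0:  (A=1, B=2, C=3, D=4) → (A=1, B=3, C=3, D=4)
step 2: fire t0:  (A=1, B=3, C=3, D=4) → (A=1, B=4, C=3, D=4)
step 3: fire t0:  (A=1, B=4, C=3, D=4) → (A=1, B=5, C=3, D=4)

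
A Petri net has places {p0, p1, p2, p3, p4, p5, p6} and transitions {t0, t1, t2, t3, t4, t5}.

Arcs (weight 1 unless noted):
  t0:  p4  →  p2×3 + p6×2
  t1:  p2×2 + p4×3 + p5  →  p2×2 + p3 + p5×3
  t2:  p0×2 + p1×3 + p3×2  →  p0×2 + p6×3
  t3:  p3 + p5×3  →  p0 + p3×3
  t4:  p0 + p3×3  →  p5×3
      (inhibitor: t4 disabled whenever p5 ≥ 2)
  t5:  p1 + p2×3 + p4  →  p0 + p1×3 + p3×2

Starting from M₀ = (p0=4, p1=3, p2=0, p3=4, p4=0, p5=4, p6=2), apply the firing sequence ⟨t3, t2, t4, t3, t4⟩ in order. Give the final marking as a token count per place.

(p0=4, p1=0, p2=0, p3=0, p4=0, p5=4, p6=5)

step 1: fire t3:  (p0=4, p1=3, p2=0, p3=4, p4=0, p5=4, p6=2) → (p0=5, p1=3, p2=0, p3=6, p4=0, p5=1, p6=2)
step 2: fire t2:  (p0=5, p1=3, p2=0, p3=6, p4=0, p5=1, p6=2) → (p0=5, p1=0, p2=0, p3=4, p4=0, p5=1, p6=5)
step 3: fire t4:  (p0=5, p1=0, p2=0, p3=4, p4=0, p5=1, p6=5) → (p0=4, p1=0, p2=0, p3=1, p4=0, p5=4, p6=5)
step 4: fire t3:  (p0=4, p1=0, p2=0, p3=1, p4=0, p5=4, p6=5) → (p0=5, p1=0, p2=0, p3=3, p4=0, p5=1, p6=5)
step 5: fire t4:  (p0=5, p1=0, p2=0, p3=3, p4=0, p5=1, p6=5) → (p0=4, p1=0, p2=0, p3=0, p4=0, p5=4, p6=5)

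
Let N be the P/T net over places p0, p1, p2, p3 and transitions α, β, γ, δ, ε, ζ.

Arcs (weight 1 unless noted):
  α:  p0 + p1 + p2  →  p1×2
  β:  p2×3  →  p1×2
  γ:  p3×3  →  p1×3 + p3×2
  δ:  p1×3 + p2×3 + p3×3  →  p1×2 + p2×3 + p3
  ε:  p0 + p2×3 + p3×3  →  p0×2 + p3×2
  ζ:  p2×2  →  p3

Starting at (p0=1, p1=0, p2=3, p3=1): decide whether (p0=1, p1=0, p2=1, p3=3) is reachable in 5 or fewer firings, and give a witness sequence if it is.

depth 0: 1 marking
depth 1: 3 markings reached so far
depth 2: 3 markings reached so far
(frontier empty at depth 2; search complete)
target is not among the 3 markings reachable within 5 steps

NO — not reachable within 5 firings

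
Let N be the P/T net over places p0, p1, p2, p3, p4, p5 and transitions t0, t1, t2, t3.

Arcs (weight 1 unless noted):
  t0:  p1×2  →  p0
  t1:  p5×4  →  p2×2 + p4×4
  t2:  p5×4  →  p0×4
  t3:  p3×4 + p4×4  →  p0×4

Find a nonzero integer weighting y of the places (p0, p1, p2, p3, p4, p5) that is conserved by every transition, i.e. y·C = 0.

Incidence matrix C (rows=places, cols=transitions):
       t0   t1   t2   t3
   p0   1    0    4    4
   p1  -2    0    0    0
   p2   0    2    0    0
   p3   0    0    0   -4
   p4   0    4    0   -4
   p5   0   -4   -4    0

Candidate y = [0, 0, 2, 1, -1, 0]; check y·C column-wise:
  col t0: 0·1 + 0·-2 + 2·0 + 1·0 + -1·0 = 0
  col t1: 2·2 + 1·0 + -1·4 + 0·-4 = 0
  col t2: 0·4 + 2·0 + 1·0 + -1·0 + 0·-4 = 0
  col t3: 0·4 + 2·0 + 1·-4 + -1·-4 = 0

y = (p0:0, p1:0, p2:2, p3:1, p4:-1, p5:0)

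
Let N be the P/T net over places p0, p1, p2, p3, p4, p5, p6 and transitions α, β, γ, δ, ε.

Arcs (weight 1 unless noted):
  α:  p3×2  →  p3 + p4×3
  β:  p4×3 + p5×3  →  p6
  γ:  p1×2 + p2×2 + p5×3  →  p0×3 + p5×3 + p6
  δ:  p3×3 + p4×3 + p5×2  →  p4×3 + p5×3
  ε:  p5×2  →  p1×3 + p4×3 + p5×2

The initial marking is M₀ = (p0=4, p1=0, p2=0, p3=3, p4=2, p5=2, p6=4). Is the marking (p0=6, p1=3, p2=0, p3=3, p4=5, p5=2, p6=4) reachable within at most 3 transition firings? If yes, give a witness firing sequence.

depth 0: 1 marking
depth 1: 3 markings reached so far
depth 2: 7 markings reached so far
depth 3: 12 markings reached so far
target is not among the 12 markings reachable within 3 steps

NO — not reachable within 3 firings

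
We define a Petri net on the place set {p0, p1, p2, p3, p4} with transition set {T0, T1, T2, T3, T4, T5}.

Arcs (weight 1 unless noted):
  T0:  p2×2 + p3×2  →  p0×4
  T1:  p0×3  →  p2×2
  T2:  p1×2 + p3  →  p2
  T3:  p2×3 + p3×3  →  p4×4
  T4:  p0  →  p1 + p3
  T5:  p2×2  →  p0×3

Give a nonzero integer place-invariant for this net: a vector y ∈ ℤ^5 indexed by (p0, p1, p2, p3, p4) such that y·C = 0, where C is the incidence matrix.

y = (p0:2, p1:1, p2:3, p3:1, p4:3)

Incidence matrix C (rows=places, cols=transitions):
       T0   T1   T2   T3   T4   T5
   p0   4   -3    0    0   -1    3
   p1   0    0   -2    0    1    0
   p2  -2    2    1   -3    0   -2
   p3  -2    0   -1   -3    1    0
   p4   0    0    0    4    0    0

Candidate y = [2, 1, 3, 1, 3]; check y·C column-wise:
  col T0: 2·4 + 1·0 + 3·-2 + 1·-2 + 3·0 = 0
  col T1: 2·-3 + 1·0 + 3·2 + 1·0 + 3·0 = 0
  col T2: 2·0 + 1·-2 + 3·1 + 1·-1 + 3·0 = 0
  col T3: 2·0 + 1·0 + 3·-3 + 1·-3 + 3·4 = 0
  col T4: 2·-1 + 1·1 + 3·0 + 1·1 + 3·0 = 0
  col T5: 2·3 + 1·0 + 3·-2 + 1·0 + 3·0 = 0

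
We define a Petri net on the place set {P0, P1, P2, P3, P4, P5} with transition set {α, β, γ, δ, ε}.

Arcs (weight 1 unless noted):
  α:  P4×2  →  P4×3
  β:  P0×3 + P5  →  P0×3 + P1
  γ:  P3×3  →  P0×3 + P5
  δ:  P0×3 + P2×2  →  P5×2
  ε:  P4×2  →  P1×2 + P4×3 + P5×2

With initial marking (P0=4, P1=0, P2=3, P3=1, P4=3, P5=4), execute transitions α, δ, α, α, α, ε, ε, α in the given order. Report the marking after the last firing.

(P0=1, P1=4, P2=1, P3=1, P4=10, P5=10)

step 1: fire α:  (P0=4, P1=0, P2=3, P3=1, P4=3, P5=4) → (P0=4, P1=0, P2=3, P3=1, P4=4, P5=4)
step 2: fire δ:  (P0=4, P1=0, P2=3, P3=1, P4=4, P5=4) → (P0=1, P1=0, P2=1, P3=1, P4=4, P5=6)
step 3: fire α:  (P0=1, P1=0, P2=1, P3=1, P4=4, P5=6) → (P0=1, P1=0, P2=1, P3=1, P4=5, P5=6)
step 4: fire α:  (P0=1, P1=0, P2=1, P3=1, P4=5, P5=6) → (P0=1, P1=0, P2=1, P3=1, P4=6, P5=6)
step 5: fire α:  (P0=1, P1=0, P2=1, P3=1, P4=6, P5=6) → (P0=1, P1=0, P2=1, P3=1, P4=7, P5=6)
step 6: fire ε:  (P0=1, P1=0, P2=1, P3=1, P4=7, P5=6) → (P0=1, P1=2, P2=1, P3=1, P4=8, P5=8)
step 7: fire ε:  (P0=1, P1=2, P2=1, P3=1, P4=8, P5=8) → (P0=1, P1=4, P2=1, P3=1, P4=9, P5=10)
step 8: fire α:  (P0=1, P1=4, P2=1, P3=1, P4=9, P5=10) → (P0=1, P1=4, P2=1, P3=1, P4=10, P5=10)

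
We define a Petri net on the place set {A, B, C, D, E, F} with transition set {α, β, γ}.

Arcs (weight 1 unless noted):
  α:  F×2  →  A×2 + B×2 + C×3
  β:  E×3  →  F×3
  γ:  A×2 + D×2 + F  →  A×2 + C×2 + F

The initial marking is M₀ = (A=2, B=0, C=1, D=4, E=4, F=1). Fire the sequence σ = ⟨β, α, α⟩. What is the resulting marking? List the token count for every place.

(A=6, B=4, C=7, D=4, E=1, F=0)

step 1: fire β:  (A=2, B=0, C=1, D=4, E=4, F=1) → (A=2, B=0, C=1, D=4, E=1, F=4)
step 2: fire α:  (A=2, B=0, C=1, D=4, E=1, F=4) → (A=4, B=2, C=4, D=4, E=1, F=2)
step 3: fire α:  (A=4, B=2, C=4, D=4, E=1, F=2) → (A=6, B=4, C=7, D=4, E=1, F=0)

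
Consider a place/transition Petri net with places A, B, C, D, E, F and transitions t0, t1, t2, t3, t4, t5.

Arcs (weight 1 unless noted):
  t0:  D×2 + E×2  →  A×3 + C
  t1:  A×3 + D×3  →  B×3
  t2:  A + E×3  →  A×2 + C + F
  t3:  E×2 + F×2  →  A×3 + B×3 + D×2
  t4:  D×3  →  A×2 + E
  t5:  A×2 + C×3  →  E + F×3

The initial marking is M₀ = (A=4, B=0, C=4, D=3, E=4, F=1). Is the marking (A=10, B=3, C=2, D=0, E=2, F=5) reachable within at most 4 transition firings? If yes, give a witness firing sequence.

depth 0: 1 marking
depth 1: 6 markings reached so far
depth 2: 12 markings reached so far
depth 3: 21 markings reached so far
depth 4: 29 markings reached so far
target is not among the 29 markings reachable within 4 steps

NO — not reachable within 4 firings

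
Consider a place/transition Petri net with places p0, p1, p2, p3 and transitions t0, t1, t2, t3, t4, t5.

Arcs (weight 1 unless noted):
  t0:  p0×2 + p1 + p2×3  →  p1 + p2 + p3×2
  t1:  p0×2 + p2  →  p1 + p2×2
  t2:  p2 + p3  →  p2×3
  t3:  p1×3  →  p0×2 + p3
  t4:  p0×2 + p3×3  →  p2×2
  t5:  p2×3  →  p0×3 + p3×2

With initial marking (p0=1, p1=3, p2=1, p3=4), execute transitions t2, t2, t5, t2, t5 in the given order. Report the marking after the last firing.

(p0=7, p1=3, p2=1, p3=5)

step 1: fire t2:  (p0=1, p1=3, p2=1, p3=4) → (p0=1, p1=3, p2=3, p3=3)
step 2: fire t2:  (p0=1, p1=3, p2=3, p3=3) → (p0=1, p1=3, p2=5, p3=2)
step 3: fire t5:  (p0=1, p1=3, p2=5, p3=2) → (p0=4, p1=3, p2=2, p3=4)
step 4: fire t2:  (p0=4, p1=3, p2=2, p3=4) → (p0=4, p1=3, p2=4, p3=3)
step 5: fire t5:  (p0=4, p1=3, p2=4, p3=3) → (p0=7, p1=3, p2=1, p3=5)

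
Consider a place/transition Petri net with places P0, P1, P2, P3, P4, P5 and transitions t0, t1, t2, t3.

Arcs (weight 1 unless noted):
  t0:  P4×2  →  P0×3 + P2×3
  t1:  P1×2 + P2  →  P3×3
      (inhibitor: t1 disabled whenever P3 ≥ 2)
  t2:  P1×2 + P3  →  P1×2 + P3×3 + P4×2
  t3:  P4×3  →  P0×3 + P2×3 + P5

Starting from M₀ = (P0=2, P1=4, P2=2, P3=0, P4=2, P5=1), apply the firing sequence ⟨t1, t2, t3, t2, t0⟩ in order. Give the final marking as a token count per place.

(P0=8, P1=2, P2=7, P3=7, P4=1, P5=2)

step 1: fire t1:  (P0=2, P1=4, P2=2, P3=0, P4=2, P5=1) → (P0=2, P1=2, P2=1, P3=3, P4=2, P5=1)
step 2: fire t2:  (P0=2, P1=2, P2=1, P3=3, P4=2, P5=1) → (P0=2, P1=2, P2=1, P3=5, P4=4, P5=1)
step 3: fire t3:  (P0=2, P1=2, P2=1, P3=5, P4=4, P5=1) → (P0=5, P1=2, P2=4, P3=5, P4=1, P5=2)
step 4: fire t2:  (P0=5, P1=2, P2=4, P3=5, P4=1, P5=2) → (P0=5, P1=2, P2=4, P3=7, P4=3, P5=2)
step 5: fire t0:  (P0=5, P1=2, P2=4, P3=7, P4=3, P5=2) → (P0=8, P1=2, P2=7, P3=7, P4=1, P5=2)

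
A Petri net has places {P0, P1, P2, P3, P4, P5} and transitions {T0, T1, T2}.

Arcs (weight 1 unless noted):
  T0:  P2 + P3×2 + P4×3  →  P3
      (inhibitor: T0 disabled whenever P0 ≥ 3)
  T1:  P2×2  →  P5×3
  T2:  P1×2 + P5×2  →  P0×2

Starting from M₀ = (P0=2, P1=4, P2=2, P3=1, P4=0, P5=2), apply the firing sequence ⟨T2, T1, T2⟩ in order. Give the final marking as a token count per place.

(P0=6, P1=0, P2=0, P3=1, P4=0, P5=1)

step 1: fire T2:  (P0=2, P1=4, P2=2, P3=1, P4=0, P5=2) → (P0=4, P1=2, P2=2, P3=1, P4=0, P5=0)
step 2: fire T1:  (P0=4, P1=2, P2=2, P3=1, P4=0, P5=0) → (P0=4, P1=2, P2=0, P3=1, P4=0, P5=3)
step 3: fire T2:  (P0=4, P1=2, P2=0, P3=1, P4=0, P5=3) → (P0=6, P1=0, P2=0, P3=1, P4=0, P5=1)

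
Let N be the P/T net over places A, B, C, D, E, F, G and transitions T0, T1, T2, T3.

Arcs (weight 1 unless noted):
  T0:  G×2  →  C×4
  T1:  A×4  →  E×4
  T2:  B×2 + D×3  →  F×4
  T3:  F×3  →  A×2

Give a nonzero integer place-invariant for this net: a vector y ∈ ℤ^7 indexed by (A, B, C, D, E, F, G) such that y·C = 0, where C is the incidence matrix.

Incidence matrix C (rows=places, cols=transitions):
       T0   T1   T2   T3
    A   0   -4    0    2
    B   0    0   -2    0
    C   4    0    0    0
    D   0    0   -3    0
    E   0    4    0    0
    F   0    0    4   -3
    G  -2    0    0    0

Candidate y = [0, 3, 0, -2, 0, 0, 0]; check y·C column-wise:
  col T0: 3·0 + 0·4 + -2·0 + 0·-2 = 0
  col T1: 0·-4 + 3·0 + -2·0 + 0·4 = 0
  col T2: 3·-2 + -2·-3 + 0·4 = 0
  col T3: 0·2 + 3·0 + -2·0 + 0·-3 = 0

y = (A:0, B:3, C:0, D:-2, E:0, F:0, G:0)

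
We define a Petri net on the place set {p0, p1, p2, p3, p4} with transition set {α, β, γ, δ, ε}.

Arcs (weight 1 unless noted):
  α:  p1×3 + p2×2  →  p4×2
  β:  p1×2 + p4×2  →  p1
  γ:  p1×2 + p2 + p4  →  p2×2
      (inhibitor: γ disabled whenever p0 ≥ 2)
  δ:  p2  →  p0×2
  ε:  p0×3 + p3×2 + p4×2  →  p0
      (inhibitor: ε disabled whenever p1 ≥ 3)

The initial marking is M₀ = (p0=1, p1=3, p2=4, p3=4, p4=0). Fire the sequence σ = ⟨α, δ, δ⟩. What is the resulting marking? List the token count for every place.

step 1: fire α:  (p0=1, p1=3, p2=4, p3=4, p4=0) → (p0=1, p1=0, p2=2, p3=4, p4=2)
step 2: fire δ:  (p0=1, p1=0, p2=2, p3=4, p4=2) → (p0=3, p1=0, p2=1, p3=4, p4=2)
step 3: fire δ:  (p0=3, p1=0, p2=1, p3=4, p4=2) → (p0=5, p1=0, p2=0, p3=4, p4=2)

(p0=5, p1=0, p2=0, p3=4, p4=2)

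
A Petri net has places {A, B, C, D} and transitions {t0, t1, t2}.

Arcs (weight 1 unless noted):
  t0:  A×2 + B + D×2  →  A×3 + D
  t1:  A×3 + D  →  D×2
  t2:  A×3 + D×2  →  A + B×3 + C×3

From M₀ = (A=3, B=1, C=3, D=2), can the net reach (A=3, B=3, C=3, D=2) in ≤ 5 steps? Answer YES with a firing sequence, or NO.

NO — not reachable within 5 firings

depth 0: 1 marking
depth 1: 4 markings reached so far
depth 2: 5 markings reached so far
depth 3: 5 markings reached so far
(frontier empty at depth 3; search complete)
target is not among the 5 markings reachable within 5 steps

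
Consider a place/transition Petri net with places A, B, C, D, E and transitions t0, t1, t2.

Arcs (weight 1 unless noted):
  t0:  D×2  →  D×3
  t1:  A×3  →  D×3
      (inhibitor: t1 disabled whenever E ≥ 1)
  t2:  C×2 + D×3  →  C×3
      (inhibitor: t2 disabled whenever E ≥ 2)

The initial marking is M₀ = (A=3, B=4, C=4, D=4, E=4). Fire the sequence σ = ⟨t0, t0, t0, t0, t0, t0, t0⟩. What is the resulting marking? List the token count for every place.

(A=3, B=4, C=4, D=11, E=4)

step 1: fire t0:  (A=3, B=4, C=4, D=4, E=4) → (A=3, B=4, C=4, D=5, E=4)
step 2: fire t0:  (A=3, B=4, C=4, D=5, E=4) → (A=3, B=4, C=4, D=6, E=4)
step 3: fire t0:  (A=3, B=4, C=4, D=6, E=4) → (A=3, B=4, C=4, D=7, E=4)
step 4: fire t0:  (A=3, B=4, C=4, D=7, E=4) → (A=3, B=4, C=4, D=8, E=4)
step 5: fire t0:  (A=3, B=4, C=4, D=8, E=4) → (A=3, B=4, C=4, D=9, E=4)
step 6: fire t0:  (A=3, B=4, C=4, D=9, E=4) → (A=3, B=4, C=4, D=10, E=4)
step 7: fire t0:  (A=3, B=4, C=4, D=10, E=4) → (A=3, B=4, C=4, D=11, E=4)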